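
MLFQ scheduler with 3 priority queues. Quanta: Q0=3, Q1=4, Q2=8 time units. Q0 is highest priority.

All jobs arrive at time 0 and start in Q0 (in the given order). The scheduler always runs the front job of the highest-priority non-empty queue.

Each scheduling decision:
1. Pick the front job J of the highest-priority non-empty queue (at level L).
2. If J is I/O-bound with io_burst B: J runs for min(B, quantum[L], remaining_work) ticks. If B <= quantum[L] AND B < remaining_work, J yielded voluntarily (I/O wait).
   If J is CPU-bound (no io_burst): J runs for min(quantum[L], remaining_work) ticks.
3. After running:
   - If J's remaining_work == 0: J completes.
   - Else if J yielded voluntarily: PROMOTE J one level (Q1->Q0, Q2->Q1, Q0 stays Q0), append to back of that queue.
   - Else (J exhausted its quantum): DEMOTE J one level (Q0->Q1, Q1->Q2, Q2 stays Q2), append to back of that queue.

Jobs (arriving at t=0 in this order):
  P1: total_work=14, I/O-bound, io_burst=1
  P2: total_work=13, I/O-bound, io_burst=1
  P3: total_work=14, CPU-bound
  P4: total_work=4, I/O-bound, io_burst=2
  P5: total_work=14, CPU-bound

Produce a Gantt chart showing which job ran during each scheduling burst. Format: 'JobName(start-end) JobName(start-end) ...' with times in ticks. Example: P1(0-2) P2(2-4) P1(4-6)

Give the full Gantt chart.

t=0-1: P1@Q0 runs 1, rem=13, I/O yield, promote→Q0. Q0=[P2,P3,P4,P5,P1] Q1=[] Q2=[]
t=1-2: P2@Q0 runs 1, rem=12, I/O yield, promote→Q0. Q0=[P3,P4,P5,P1,P2] Q1=[] Q2=[]
t=2-5: P3@Q0 runs 3, rem=11, quantum used, demote→Q1. Q0=[P4,P5,P1,P2] Q1=[P3] Q2=[]
t=5-7: P4@Q0 runs 2, rem=2, I/O yield, promote→Q0. Q0=[P5,P1,P2,P4] Q1=[P3] Q2=[]
t=7-10: P5@Q0 runs 3, rem=11, quantum used, demote→Q1. Q0=[P1,P2,P4] Q1=[P3,P5] Q2=[]
t=10-11: P1@Q0 runs 1, rem=12, I/O yield, promote→Q0. Q0=[P2,P4,P1] Q1=[P3,P5] Q2=[]
t=11-12: P2@Q0 runs 1, rem=11, I/O yield, promote→Q0. Q0=[P4,P1,P2] Q1=[P3,P5] Q2=[]
t=12-14: P4@Q0 runs 2, rem=0, completes. Q0=[P1,P2] Q1=[P3,P5] Q2=[]
t=14-15: P1@Q0 runs 1, rem=11, I/O yield, promote→Q0. Q0=[P2,P1] Q1=[P3,P5] Q2=[]
t=15-16: P2@Q0 runs 1, rem=10, I/O yield, promote→Q0. Q0=[P1,P2] Q1=[P3,P5] Q2=[]
t=16-17: P1@Q0 runs 1, rem=10, I/O yield, promote→Q0. Q0=[P2,P1] Q1=[P3,P5] Q2=[]
t=17-18: P2@Q0 runs 1, rem=9, I/O yield, promote→Q0. Q0=[P1,P2] Q1=[P3,P5] Q2=[]
t=18-19: P1@Q0 runs 1, rem=9, I/O yield, promote→Q0. Q0=[P2,P1] Q1=[P3,P5] Q2=[]
t=19-20: P2@Q0 runs 1, rem=8, I/O yield, promote→Q0. Q0=[P1,P2] Q1=[P3,P5] Q2=[]
t=20-21: P1@Q0 runs 1, rem=8, I/O yield, promote→Q0. Q0=[P2,P1] Q1=[P3,P5] Q2=[]
t=21-22: P2@Q0 runs 1, rem=7, I/O yield, promote→Q0. Q0=[P1,P2] Q1=[P3,P5] Q2=[]
t=22-23: P1@Q0 runs 1, rem=7, I/O yield, promote→Q0. Q0=[P2,P1] Q1=[P3,P5] Q2=[]
t=23-24: P2@Q0 runs 1, rem=6, I/O yield, promote→Q0. Q0=[P1,P2] Q1=[P3,P5] Q2=[]
t=24-25: P1@Q0 runs 1, rem=6, I/O yield, promote→Q0. Q0=[P2,P1] Q1=[P3,P5] Q2=[]
t=25-26: P2@Q0 runs 1, rem=5, I/O yield, promote→Q0. Q0=[P1,P2] Q1=[P3,P5] Q2=[]
t=26-27: P1@Q0 runs 1, rem=5, I/O yield, promote→Q0. Q0=[P2,P1] Q1=[P3,P5] Q2=[]
t=27-28: P2@Q0 runs 1, rem=4, I/O yield, promote→Q0. Q0=[P1,P2] Q1=[P3,P5] Q2=[]
t=28-29: P1@Q0 runs 1, rem=4, I/O yield, promote→Q0. Q0=[P2,P1] Q1=[P3,P5] Q2=[]
t=29-30: P2@Q0 runs 1, rem=3, I/O yield, promote→Q0. Q0=[P1,P2] Q1=[P3,P5] Q2=[]
t=30-31: P1@Q0 runs 1, rem=3, I/O yield, promote→Q0. Q0=[P2,P1] Q1=[P3,P5] Q2=[]
t=31-32: P2@Q0 runs 1, rem=2, I/O yield, promote→Q0. Q0=[P1,P2] Q1=[P3,P5] Q2=[]
t=32-33: P1@Q0 runs 1, rem=2, I/O yield, promote→Q0. Q0=[P2,P1] Q1=[P3,P5] Q2=[]
t=33-34: P2@Q0 runs 1, rem=1, I/O yield, promote→Q0. Q0=[P1,P2] Q1=[P3,P5] Q2=[]
t=34-35: P1@Q0 runs 1, rem=1, I/O yield, promote→Q0. Q0=[P2,P1] Q1=[P3,P5] Q2=[]
t=35-36: P2@Q0 runs 1, rem=0, completes. Q0=[P1] Q1=[P3,P5] Q2=[]
t=36-37: P1@Q0 runs 1, rem=0, completes. Q0=[] Q1=[P3,P5] Q2=[]
t=37-41: P3@Q1 runs 4, rem=7, quantum used, demote→Q2. Q0=[] Q1=[P5] Q2=[P3]
t=41-45: P5@Q1 runs 4, rem=7, quantum used, demote→Q2. Q0=[] Q1=[] Q2=[P3,P5]
t=45-52: P3@Q2 runs 7, rem=0, completes. Q0=[] Q1=[] Q2=[P5]
t=52-59: P5@Q2 runs 7, rem=0, completes. Q0=[] Q1=[] Q2=[]

Answer: P1(0-1) P2(1-2) P3(2-5) P4(5-7) P5(7-10) P1(10-11) P2(11-12) P4(12-14) P1(14-15) P2(15-16) P1(16-17) P2(17-18) P1(18-19) P2(19-20) P1(20-21) P2(21-22) P1(22-23) P2(23-24) P1(24-25) P2(25-26) P1(26-27) P2(27-28) P1(28-29) P2(29-30) P1(30-31) P2(31-32) P1(32-33) P2(33-34) P1(34-35) P2(35-36) P1(36-37) P3(37-41) P5(41-45) P3(45-52) P5(52-59)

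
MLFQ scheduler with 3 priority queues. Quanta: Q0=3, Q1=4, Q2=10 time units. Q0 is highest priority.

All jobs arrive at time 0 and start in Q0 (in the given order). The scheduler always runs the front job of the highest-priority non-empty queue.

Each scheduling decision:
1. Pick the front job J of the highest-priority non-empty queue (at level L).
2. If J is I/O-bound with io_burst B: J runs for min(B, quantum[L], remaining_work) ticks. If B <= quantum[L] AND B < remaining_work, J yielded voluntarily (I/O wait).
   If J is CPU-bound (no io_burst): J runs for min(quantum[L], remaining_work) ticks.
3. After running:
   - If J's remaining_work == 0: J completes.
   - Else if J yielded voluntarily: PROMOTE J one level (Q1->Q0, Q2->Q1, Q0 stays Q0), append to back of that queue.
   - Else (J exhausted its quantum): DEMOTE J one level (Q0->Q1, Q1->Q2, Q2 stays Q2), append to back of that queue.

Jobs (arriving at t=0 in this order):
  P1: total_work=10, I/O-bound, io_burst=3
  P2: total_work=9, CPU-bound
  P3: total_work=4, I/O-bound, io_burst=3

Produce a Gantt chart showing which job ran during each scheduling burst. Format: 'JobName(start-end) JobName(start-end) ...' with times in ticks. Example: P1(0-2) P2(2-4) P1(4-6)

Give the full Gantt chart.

Answer: P1(0-3) P2(3-6) P3(6-9) P1(9-12) P3(12-13) P1(13-16) P1(16-17) P2(17-21) P2(21-23)

Derivation:
t=0-3: P1@Q0 runs 3, rem=7, I/O yield, promote→Q0. Q0=[P2,P3,P1] Q1=[] Q2=[]
t=3-6: P2@Q0 runs 3, rem=6, quantum used, demote→Q1. Q0=[P3,P1] Q1=[P2] Q2=[]
t=6-9: P3@Q0 runs 3, rem=1, I/O yield, promote→Q0. Q0=[P1,P3] Q1=[P2] Q2=[]
t=9-12: P1@Q0 runs 3, rem=4, I/O yield, promote→Q0. Q0=[P3,P1] Q1=[P2] Q2=[]
t=12-13: P3@Q0 runs 1, rem=0, completes. Q0=[P1] Q1=[P2] Q2=[]
t=13-16: P1@Q0 runs 3, rem=1, I/O yield, promote→Q0. Q0=[P1] Q1=[P2] Q2=[]
t=16-17: P1@Q0 runs 1, rem=0, completes. Q0=[] Q1=[P2] Q2=[]
t=17-21: P2@Q1 runs 4, rem=2, quantum used, demote→Q2. Q0=[] Q1=[] Q2=[P2]
t=21-23: P2@Q2 runs 2, rem=0, completes. Q0=[] Q1=[] Q2=[]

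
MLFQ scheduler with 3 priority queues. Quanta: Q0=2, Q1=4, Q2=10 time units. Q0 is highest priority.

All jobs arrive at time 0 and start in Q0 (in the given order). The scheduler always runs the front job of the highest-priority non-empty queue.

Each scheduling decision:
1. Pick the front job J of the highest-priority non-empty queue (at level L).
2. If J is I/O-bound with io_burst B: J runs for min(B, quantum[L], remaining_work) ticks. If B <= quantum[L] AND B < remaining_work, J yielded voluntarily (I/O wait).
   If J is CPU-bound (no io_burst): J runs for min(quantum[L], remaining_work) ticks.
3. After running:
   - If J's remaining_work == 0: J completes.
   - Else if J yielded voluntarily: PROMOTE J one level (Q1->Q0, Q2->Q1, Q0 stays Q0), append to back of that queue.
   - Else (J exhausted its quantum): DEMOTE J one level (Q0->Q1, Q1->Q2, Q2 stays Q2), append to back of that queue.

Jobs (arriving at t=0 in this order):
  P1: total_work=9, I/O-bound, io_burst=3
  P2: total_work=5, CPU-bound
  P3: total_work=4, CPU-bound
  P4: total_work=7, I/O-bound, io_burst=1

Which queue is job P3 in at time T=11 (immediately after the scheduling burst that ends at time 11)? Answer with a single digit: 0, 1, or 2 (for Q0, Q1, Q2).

Answer: 1

Derivation:
t=0-2: P1@Q0 runs 2, rem=7, quantum used, demote→Q1. Q0=[P2,P3,P4] Q1=[P1] Q2=[]
t=2-4: P2@Q0 runs 2, rem=3, quantum used, demote→Q1. Q0=[P3,P4] Q1=[P1,P2] Q2=[]
t=4-6: P3@Q0 runs 2, rem=2, quantum used, demote→Q1. Q0=[P4] Q1=[P1,P2,P3] Q2=[]
t=6-7: P4@Q0 runs 1, rem=6, I/O yield, promote→Q0. Q0=[P4] Q1=[P1,P2,P3] Q2=[]
t=7-8: P4@Q0 runs 1, rem=5, I/O yield, promote→Q0. Q0=[P4] Q1=[P1,P2,P3] Q2=[]
t=8-9: P4@Q0 runs 1, rem=4, I/O yield, promote→Q0. Q0=[P4] Q1=[P1,P2,P3] Q2=[]
t=9-10: P4@Q0 runs 1, rem=3, I/O yield, promote→Q0. Q0=[P4] Q1=[P1,P2,P3] Q2=[]
t=10-11: P4@Q0 runs 1, rem=2, I/O yield, promote→Q0. Q0=[P4] Q1=[P1,P2,P3] Q2=[]
t=11-12: P4@Q0 runs 1, rem=1, I/O yield, promote→Q0. Q0=[P4] Q1=[P1,P2,P3] Q2=[]
t=12-13: P4@Q0 runs 1, rem=0, completes. Q0=[] Q1=[P1,P2,P3] Q2=[]
t=13-16: P1@Q1 runs 3, rem=4, I/O yield, promote→Q0. Q0=[P1] Q1=[P2,P3] Q2=[]
t=16-18: P1@Q0 runs 2, rem=2, quantum used, demote→Q1. Q0=[] Q1=[P2,P3,P1] Q2=[]
t=18-21: P2@Q1 runs 3, rem=0, completes. Q0=[] Q1=[P3,P1] Q2=[]
t=21-23: P3@Q1 runs 2, rem=0, completes. Q0=[] Q1=[P1] Q2=[]
t=23-25: P1@Q1 runs 2, rem=0, completes. Q0=[] Q1=[] Q2=[]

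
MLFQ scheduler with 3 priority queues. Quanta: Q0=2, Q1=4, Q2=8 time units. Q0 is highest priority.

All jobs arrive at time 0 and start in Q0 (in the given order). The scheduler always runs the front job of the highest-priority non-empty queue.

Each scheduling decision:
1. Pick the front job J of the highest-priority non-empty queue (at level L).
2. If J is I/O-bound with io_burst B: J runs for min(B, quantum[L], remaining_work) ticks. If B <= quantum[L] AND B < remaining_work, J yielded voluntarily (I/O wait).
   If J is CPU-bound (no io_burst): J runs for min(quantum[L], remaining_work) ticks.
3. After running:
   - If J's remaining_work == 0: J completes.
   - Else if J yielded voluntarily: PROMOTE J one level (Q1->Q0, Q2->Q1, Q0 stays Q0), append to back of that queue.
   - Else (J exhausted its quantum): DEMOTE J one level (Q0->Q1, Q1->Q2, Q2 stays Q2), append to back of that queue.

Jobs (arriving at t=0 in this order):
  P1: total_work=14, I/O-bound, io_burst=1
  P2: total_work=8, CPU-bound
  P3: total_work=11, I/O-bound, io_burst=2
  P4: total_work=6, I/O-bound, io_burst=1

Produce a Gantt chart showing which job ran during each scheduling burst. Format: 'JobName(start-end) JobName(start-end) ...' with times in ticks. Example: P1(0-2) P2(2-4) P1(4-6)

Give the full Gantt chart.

t=0-1: P1@Q0 runs 1, rem=13, I/O yield, promote→Q0. Q0=[P2,P3,P4,P1] Q1=[] Q2=[]
t=1-3: P2@Q0 runs 2, rem=6, quantum used, demote→Q1. Q0=[P3,P4,P1] Q1=[P2] Q2=[]
t=3-5: P3@Q0 runs 2, rem=9, I/O yield, promote→Q0. Q0=[P4,P1,P3] Q1=[P2] Q2=[]
t=5-6: P4@Q0 runs 1, rem=5, I/O yield, promote→Q0. Q0=[P1,P3,P4] Q1=[P2] Q2=[]
t=6-7: P1@Q0 runs 1, rem=12, I/O yield, promote→Q0. Q0=[P3,P4,P1] Q1=[P2] Q2=[]
t=7-9: P3@Q0 runs 2, rem=7, I/O yield, promote→Q0. Q0=[P4,P1,P3] Q1=[P2] Q2=[]
t=9-10: P4@Q0 runs 1, rem=4, I/O yield, promote→Q0. Q0=[P1,P3,P4] Q1=[P2] Q2=[]
t=10-11: P1@Q0 runs 1, rem=11, I/O yield, promote→Q0. Q0=[P3,P4,P1] Q1=[P2] Q2=[]
t=11-13: P3@Q0 runs 2, rem=5, I/O yield, promote→Q0. Q0=[P4,P1,P3] Q1=[P2] Q2=[]
t=13-14: P4@Q0 runs 1, rem=3, I/O yield, promote→Q0. Q0=[P1,P3,P4] Q1=[P2] Q2=[]
t=14-15: P1@Q0 runs 1, rem=10, I/O yield, promote→Q0. Q0=[P3,P4,P1] Q1=[P2] Q2=[]
t=15-17: P3@Q0 runs 2, rem=3, I/O yield, promote→Q0. Q0=[P4,P1,P3] Q1=[P2] Q2=[]
t=17-18: P4@Q0 runs 1, rem=2, I/O yield, promote→Q0. Q0=[P1,P3,P4] Q1=[P2] Q2=[]
t=18-19: P1@Q0 runs 1, rem=9, I/O yield, promote→Q0. Q0=[P3,P4,P1] Q1=[P2] Q2=[]
t=19-21: P3@Q0 runs 2, rem=1, I/O yield, promote→Q0. Q0=[P4,P1,P3] Q1=[P2] Q2=[]
t=21-22: P4@Q0 runs 1, rem=1, I/O yield, promote→Q0. Q0=[P1,P3,P4] Q1=[P2] Q2=[]
t=22-23: P1@Q0 runs 1, rem=8, I/O yield, promote→Q0. Q0=[P3,P4,P1] Q1=[P2] Q2=[]
t=23-24: P3@Q0 runs 1, rem=0, completes. Q0=[P4,P1] Q1=[P2] Q2=[]
t=24-25: P4@Q0 runs 1, rem=0, completes. Q0=[P1] Q1=[P2] Q2=[]
t=25-26: P1@Q0 runs 1, rem=7, I/O yield, promote→Q0. Q0=[P1] Q1=[P2] Q2=[]
t=26-27: P1@Q0 runs 1, rem=6, I/O yield, promote→Q0. Q0=[P1] Q1=[P2] Q2=[]
t=27-28: P1@Q0 runs 1, rem=5, I/O yield, promote→Q0. Q0=[P1] Q1=[P2] Q2=[]
t=28-29: P1@Q0 runs 1, rem=4, I/O yield, promote→Q0. Q0=[P1] Q1=[P2] Q2=[]
t=29-30: P1@Q0 runs 1, rem=3, I/O yield, promote→Q0. Q0=[P1] Q1=[P2] Q2=[]
t=30-31: P1@Q0 runs 1, rem=2, I/O yield, promote→Q0. Q0=[P1] Q1=[P2] Q2=[]
t=31-32: P1@Q0 runs 1, rem=1, I/O yield, promote→Q0. Q0=[P1] Q1=[P2] Q2=[]
t=32-33: P1@Q0 runs 1, rem=0, completes. Q0=[] Q1=[P2] Q2=[]
t=33-37: P2@Q1 runs 4, rem=2, quantum used, demote→Q2. Q0=[] Q1=[] Q2=[P2]
t=37-39: P2@Q2 runs 2, rem=0, completes. Q0=[] Q1=[] Q2=[]

Answer: P1(0-1) P2(1-3) P3(3-5) P4(5-6) P1(6-7) P3(7-9) P4(9-10) P1(10-11) P3(11-13) P4(13-14) P1(14-15) P3(15-17) P4(17-18) P1(18-19) P3(19-21) P4(21-22) P1(22-23) P3(23-24) P4(24-25) P1(25-26) P1(26-27) P1(27-28) P1(28-29) P1(29-30) P1(30-31) P1(31-32) P1(32-33) P2(33-37) P2(37-39)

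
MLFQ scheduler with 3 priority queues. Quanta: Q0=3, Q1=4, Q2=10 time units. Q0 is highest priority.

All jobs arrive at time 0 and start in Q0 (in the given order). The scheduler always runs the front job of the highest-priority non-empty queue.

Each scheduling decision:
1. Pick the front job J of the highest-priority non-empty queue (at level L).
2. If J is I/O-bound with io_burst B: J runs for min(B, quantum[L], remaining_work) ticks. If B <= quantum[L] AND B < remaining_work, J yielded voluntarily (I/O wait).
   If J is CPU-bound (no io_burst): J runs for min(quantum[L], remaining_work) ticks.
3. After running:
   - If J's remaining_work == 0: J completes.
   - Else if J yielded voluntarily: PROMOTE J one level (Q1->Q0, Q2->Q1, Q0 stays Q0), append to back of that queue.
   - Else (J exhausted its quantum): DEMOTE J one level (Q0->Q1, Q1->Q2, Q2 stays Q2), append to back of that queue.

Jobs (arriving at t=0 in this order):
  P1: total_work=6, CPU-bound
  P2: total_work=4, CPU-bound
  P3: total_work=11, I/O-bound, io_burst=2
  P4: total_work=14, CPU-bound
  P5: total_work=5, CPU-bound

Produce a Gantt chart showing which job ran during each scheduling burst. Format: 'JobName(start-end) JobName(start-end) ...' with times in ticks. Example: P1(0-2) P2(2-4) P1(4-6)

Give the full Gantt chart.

Answer: P1(0-3) P2(3-6) P3(6-8) P4(8-11) P5(11-14) P3(14-16) P3(16-18) P3(18-20) P3(20-22) P3(22-23) P1(23-26) P2(26-27) P4(27-31) P5(31-33) P4(33-40)

Derivation:
t=0-3: P1@Q0 runs 3, rem=3, quantum used, demote→Q1. Q0=[P2,P3,P4,P5] Q1=[P1] Q2=[]
t=3-6: P2@Q0 runs 3, rem=1, quantum used, demote→Q1. Q0=[P3,P4,P5] Q1=[P1,P2] Q2=[]
t=6-8: P3@Q0 runs 2, rem=9, I/O yield, promote→Q0. Q0=[P4,P5,P3] Q1=[P1,P2] Q2=[]
t=8-11: P4@Q0 runs 3, rem=11, quantum used, demote→Q1. Q0=[P5,P3] Q1=[P1,P2,P4] Q2=[]
t=11-14: P5@Q0 runs 3, rem=2, quantum used, demote→Q1. Q0=[P3] Q1=[P1,P2,P4,P5] Q2=[]
t=14-16: P3@Q0 runs 2, rem=7, I/O yield, promote→Q0. Q0=[P3] Q1=[P1,P2,P4,P5] Q2=[]
t=16-18: P3@Q0 runs 2, rem=5, I/O yield, promote→Q0. Q0=[P3] Q1=[P1,P2,P4,P5] Q2=[]
t=18-20: P3@Q0 runs 2, rem=3, I/O yield, promote→Q0. Q0=[P3] Q1=[P1,P2,P4,P5] Q2=[]
t=20-22: P3@Q0 runs 2, rem=1, I/O yield, promote→Q0. Q0=[P3] Q1=[P1,P2,P4,P5] Q2=[]
t=22-23: P3@Q0 runs 1, rem=0, completes. Q0=[] Q1=[P1,P2,P4,P5] Q2=[]
t=23-26: P1@Q1 runs 3, rem=0, completes. Q0=[] Q1=[P2,P4,P5] Q2=[]
t=26-27: P2@Q1 runs 1, rem=0, completes. Q0=[] Q1=[P4,P5] Q2=[]
t=27-31: P4@Q1 runs 4, rem=7, quantum used, demote→Q2. Q0=[] Q1=[P5] Q2=[P4]
t=31-33: P5@Q1 runs 2, rem=0, completes. Q0=[] Q1=[] Q2=[P4]
t=33-40: P4@Q2 runs 7, rem=0, completes. Q0=[] Q1=[] Q2=[]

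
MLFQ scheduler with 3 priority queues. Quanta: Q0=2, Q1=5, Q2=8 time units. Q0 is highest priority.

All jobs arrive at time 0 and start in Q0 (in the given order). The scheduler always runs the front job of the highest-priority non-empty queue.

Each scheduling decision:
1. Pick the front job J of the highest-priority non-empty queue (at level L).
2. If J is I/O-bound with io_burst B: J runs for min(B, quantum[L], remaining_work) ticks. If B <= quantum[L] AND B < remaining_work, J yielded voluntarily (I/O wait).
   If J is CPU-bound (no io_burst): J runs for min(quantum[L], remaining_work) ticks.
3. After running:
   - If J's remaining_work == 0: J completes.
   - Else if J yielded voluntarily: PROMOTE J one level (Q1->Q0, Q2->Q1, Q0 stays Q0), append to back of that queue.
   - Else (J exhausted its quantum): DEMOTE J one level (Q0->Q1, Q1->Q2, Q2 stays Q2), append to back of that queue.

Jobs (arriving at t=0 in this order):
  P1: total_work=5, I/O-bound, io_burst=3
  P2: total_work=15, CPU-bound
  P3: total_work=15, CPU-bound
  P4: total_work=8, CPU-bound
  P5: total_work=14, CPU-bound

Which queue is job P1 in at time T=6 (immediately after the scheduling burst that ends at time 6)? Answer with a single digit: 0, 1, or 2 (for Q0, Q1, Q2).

Answer: 1

Derivation:
t=0-2: P1@Q0 runs 2, rem=3, quantum used, demote→Q1. Q0=[P2,P3,P4,P5] Q1=[P1] Q2=[]
t=2-4: P2@Q0 runs 2, rem=13, quantum used, demote→Q1. Q0=[P3,P4,P5] Q1=[P1,P2] Q2=[]
t=4-6: P3@Q0 runs 2, rem=13, quantum used, demote→Q1. Q0=[P4,P5] Q1=[P1,P2,P3] Q2=[]
t=6-8: P4@Q0 runs 2, rem=6, quantum used, demote→Q1. Q0=[P5] Q1=[P1,P2,P3,P4] Q2=[]
t=8-10: P5@Q0 runs 2, rem=12, quantum used, demote→Q1. Q0=[] Q1=[P1,P2,P3,P4,P5] Q2=[]
t=10-13: P1@Q1 runs 3, rem=0, completes. Q0=[] Q1=[P2,P3,P4,P5] Q2=[]
t=13-18: P2@Q1 runs 5, rem=8, quantum used, demote→Q2. Q0=[] Q1=[P3,P4,P5] Q2=[P2]
t=18-23: P3@Q1 runs 5, rem=8, quantum used, demote→Q2. Q0=[] Q1=[P4,P5] Q2=[P2,P3]
t=23-28: P4@Q1 runs 5, rem=1, quantum used, demote→Q2. Q0=[] Q1=[P5] Q2=[P2,P3,P4]
t=28-33: P5@Q1 runs 5, rem=7, quantum used, demote→Q2. Q0=[] Q1=[] Q2=[P2,P3,P4,P5]
t=33-41: P2@Q2 runs 8, rem=0, completes. Q0=[] Q1=[] Q2=[P3,P4,P5]
t=41-49: P3@Q2 runs 8, rem=0, completes. Q0=[] Q1=[] Q2=[P4,P5]
t=49-50: P4@Q2 runs 1, rem=0, completes. Q0=[] Q1=[] Q2=[P5]
t=50-57: P5@Q2 runs 7, rem=0, completes. Q0=[] Q1=[] Q2=[]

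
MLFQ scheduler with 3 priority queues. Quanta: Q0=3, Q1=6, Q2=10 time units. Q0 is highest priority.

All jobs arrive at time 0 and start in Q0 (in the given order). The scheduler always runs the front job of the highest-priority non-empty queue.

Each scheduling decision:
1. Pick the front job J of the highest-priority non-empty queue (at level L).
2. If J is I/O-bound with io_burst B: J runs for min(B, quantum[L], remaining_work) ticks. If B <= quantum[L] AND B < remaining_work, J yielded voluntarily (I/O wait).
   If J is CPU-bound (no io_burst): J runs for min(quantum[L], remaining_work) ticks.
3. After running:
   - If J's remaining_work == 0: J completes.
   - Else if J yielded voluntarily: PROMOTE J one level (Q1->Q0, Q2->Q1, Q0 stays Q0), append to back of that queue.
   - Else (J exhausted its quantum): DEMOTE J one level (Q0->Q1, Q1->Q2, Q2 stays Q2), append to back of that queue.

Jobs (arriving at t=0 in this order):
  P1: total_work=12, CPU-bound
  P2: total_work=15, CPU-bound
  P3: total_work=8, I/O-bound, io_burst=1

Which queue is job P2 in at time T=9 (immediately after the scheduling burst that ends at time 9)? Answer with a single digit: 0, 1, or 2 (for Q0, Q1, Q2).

t=0-3: P1@Q0 runs 3, rem=9, quantum used, demote→Q1. Q0=[P2,P3] Q1=[P1] Q2=[]
t=3-6: P2@Q0 runs 3, rem=12, quantum used, demote→Q1. Q0=[P3] Q1=[P1,P2] Q2=[]
t=6-7: P3@Q0 runs 1, rem=7, I/O yield, promote→Q0. Q0=[P3] Q1=[P1,P2] Q2=[]
t=7-8: P3@Q0 runs 1, rem=6, I/O yield, promote→Q0. Q0=[P3] Q1=[P1,P2] Q2=[]
t=8-9: P3@Q0 runs 1, rem=5, I/O yield, promote→Q0. Q0=[P3] Q1=[P1,P2] Q2=[]
t=9-10: P3@Q0 runs 1, rem=4, I/O yield, promote→Q0. Q0=[P3] Q1=[P1,P2] Q2=[]
t=10-11: P3@Q0 runs 1, rem=3, I/O yield, promote→Q0. Q0=[P3] Q1=[P1,P2] Q2=[]
t=11-12: P3@Q0 runs 1, rem=2, I/O yield, promote→Q0. Q0=[P3] Q1=[P1,P2] Q2=[]
t=12-13: P3@Q0 runs 1, rem=1, I/O yield, promote→Q0. Q0=[P3] Q1=[P1,P2] Q2=[]
t=13-14: P3@Q0 runs 1, rem=0, completes. Q0=[] Q1=[P1,P2] Q2=[]
t=14-20: P1@Q1 runs 6, rem=3, quantum used, demote→Q2. Q0=[] Q1=[P2] Q2=[P1]
t=20-26: P2@Q1 runs 6, rem=6, quantum used, demote→Q2. Q0=[] Q1=[] Q2=[P1,P2]
t=26-29: P1@Q2 runs 3, rem=0, completes. Q0=[] Q1=[] Q2=[P2]
t=29-35: P2@Q2 runs 6, rem=0, completes. Q0=[] Q1=[] Q2=[]

Answer: 1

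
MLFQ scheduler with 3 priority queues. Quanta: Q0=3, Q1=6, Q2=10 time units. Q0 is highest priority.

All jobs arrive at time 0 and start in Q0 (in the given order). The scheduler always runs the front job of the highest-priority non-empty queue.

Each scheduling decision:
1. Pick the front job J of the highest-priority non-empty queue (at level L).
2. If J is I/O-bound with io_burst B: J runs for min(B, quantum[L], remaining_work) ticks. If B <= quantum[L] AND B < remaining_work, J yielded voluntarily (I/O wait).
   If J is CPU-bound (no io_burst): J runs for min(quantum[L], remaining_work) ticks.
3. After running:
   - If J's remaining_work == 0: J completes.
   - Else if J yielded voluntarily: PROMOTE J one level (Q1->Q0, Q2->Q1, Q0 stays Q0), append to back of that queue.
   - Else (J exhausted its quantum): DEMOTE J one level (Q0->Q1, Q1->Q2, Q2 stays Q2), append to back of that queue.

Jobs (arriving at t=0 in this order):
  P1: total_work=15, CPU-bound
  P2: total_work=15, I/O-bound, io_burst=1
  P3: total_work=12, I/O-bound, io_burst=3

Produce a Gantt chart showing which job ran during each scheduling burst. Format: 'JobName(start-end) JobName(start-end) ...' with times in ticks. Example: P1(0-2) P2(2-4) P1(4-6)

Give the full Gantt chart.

t=0-3: P1@Q0 runs 3, rem=12, quantum used, demote→Q1. Q0=[P2,P3] Q1=[P1] Q2=[]
t=3-4: P2@Q0 runs 1, rem=14, I/O yield, promote→Q0. Q0=[P3,P2] Q1=[P1] Q2=[]
t=4-7: P3@Q0 runs 3, rem=9, I/O yield, promote→Q0. Q0=[P2,P3] Q1=[P1] Q2=[]
t=7-8: P2@Q0 runs 1, rem=13, I/O yield, promote→Q0. Q0=[P3,P2] Q1=[P1] Q2=[]
t=8-11: P3@Q0 runs 3, rem=6, I/O yield, promote→Q0. Q0=[P2,P3] Q1=[P1] Q2=[]
t=11-12: P2@Q0 runs 1, rem=12, I/O yield, promote→Q0. Q0=[P3,P2] Q1=[P1] Q2=[]
t=12-15: P3@Q0 runs 3, rem=3, I/O yield, promote→Q0. Q0=[P2,P3] Q1=[P1] Q2=[]
t=15-16: P2@Q0 runs 1, rem=11, I/O yield, promote→Q0. Q0=[P3,P2] Q1=[P1] Q2=[]
t=16-19: P3@Q0 runs 3, rem=0, completes. Q0=[P2] Q1=[P1] Q2=[]
t=19-20: P2@Q0 runs 1, rem=10, I/O yield, promote→Q0. Q0=[P2] Q1=[P1] Q2=[]
t=20-21: P2@Q0 runs 1, rem=9, I/O yield, promote→Q0. Q0=[P2] Q1=[P1] Q2=[]
t=21-22: P2@Q0 runs 1, rem=8, I/O yield, promote→Q0. Q0=[P2] Q1=[P1] Q2=[]
t=22-23: P2@Q0 runs 1, rem=7, I/O yield, promote→Q0. Q0=[P2] Q1=[P1] Q2=[]
t=23-24: P2@Q0 runs 1, rem=6, I/O yield, promote→Q0. Q0=[P2] Q1=[P1] Q2=[]
t=24-25: P2@Q0 runs 1, rem=5, I/O yield, promote→Q0. Q0=[P2] Q1=[P1] Q2=[]
t=25-26: P2@Q0 runs 1, rem=4, I/O yield, promote→Q0. Q0=[P2] Q1=[P1] Q2=[]
t=26-27: P2@Q0 runs 1, rem=3, I/O yield, promote→Q0. Q0=[P2] Q1=[P1] Q2=[]
t=27-28: P2@Q0 runs 1, rem=2, I/O yield, promote→Q0. Q0=[P2] Q1=[P1] Q2=[]
t=28-29: P2@Q0 runs 1, rem=1, I/O yield, promote→Q0. Q0=[P2] Q1=[P1] Q2=[]
t=29-30: P2@Q0 runs 1, rem=0, completes. Q0=[] Q1=[P1] Q2=[]
t=30-36: P1@Q1 runs 6, rem=6, quantum used, demote→Q2. Q0=[] Q1=[] Q2=[P1]
t=36-42: P1@Q2 runs 6, rem=0, completes. Q0=[] Q1=[] Q2=[]

Answer: P1(0-3) P2(3-4) P3(4-7) P2(7-8) P3(8-11) P2(11-12) P3(12-15) P2(15-16) P3(16-19) P2(19-20) P2(20-21) P2(21-22) P2(22-23) P2(23-24) P2(24-25) P2(25-26) P2(26-27) P2(27-28) P2(28-29) P2(29-30) P1(30-36) P1(36-42)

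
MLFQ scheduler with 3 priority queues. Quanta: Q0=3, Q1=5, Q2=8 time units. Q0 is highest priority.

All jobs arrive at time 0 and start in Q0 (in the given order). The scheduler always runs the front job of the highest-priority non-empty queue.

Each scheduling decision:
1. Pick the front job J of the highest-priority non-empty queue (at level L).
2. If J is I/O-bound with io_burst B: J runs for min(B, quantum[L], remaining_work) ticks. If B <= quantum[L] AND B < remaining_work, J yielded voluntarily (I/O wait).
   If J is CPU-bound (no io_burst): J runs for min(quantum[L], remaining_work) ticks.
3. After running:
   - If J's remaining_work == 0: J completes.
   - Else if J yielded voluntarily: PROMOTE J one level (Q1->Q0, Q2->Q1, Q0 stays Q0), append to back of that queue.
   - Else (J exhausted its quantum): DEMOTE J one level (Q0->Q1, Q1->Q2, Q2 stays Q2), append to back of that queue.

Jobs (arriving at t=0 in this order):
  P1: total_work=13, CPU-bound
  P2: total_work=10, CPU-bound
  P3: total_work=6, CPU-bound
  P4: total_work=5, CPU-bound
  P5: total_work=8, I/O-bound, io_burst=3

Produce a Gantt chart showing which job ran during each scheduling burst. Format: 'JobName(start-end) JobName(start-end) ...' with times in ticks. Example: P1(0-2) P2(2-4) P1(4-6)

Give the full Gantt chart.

Answer: P1(0-3) P2(3-6) P3(6-9) P4(9-12) P5(12-15) P5(15-18) P5(18-20) P1(20-25) P2(25-30) P3(30-33) P4(33-35) P1(35-40) P2(40-42)

Derivation:
t=0-3: P1@Q0 runs 3, rem=10, quantum used, demote→Q1. Q0=[P2,P3,P4,P5] Q1=[P1] Q2=[]
t=3-6: P2@Q0 runs 3, rem=7, quantum used, demote→Q1. Q0=[P3,P4,P5] Q1=[P1,P2] Q2=[]
t=6-9: P3@Q0 runs 3, rem=3, quantum used, demote→Q1. Q0=[P4,P5] Q1=[P1,P2,P3] Q2=[]
t=9-12: P4@Q0 runs 3, rem=2, quantum used, demote→Q1. Q0=[P5] Q1=[P1,P2,P3,P4] Q2=[]
t=12-15: P5@Q0 runs 3, rem=5, I/O yield, promote→Q0. Q0=[P5] Q1=[P1,P2,P3,P4] Q2=[]
t=15-18: P5@Q0 runs 3, rem=2, I/O yield, promote→Q0. Q0=[P5] Q1=[P1,P2,P3,P4] Q2=[]
t=18-20: P5@Q0 runs 2, rem=0, completes. Q0=[] Q1=[P1,P2,P3,P4] Q2=[]
t=20-25: P1@Q1 runs 5, rem=5, quantum used, demote→Q2. Q0=[] Q1=[P2,P3,P4] Q2=[P1]
t=25-30: P2@Q1 runs 5, rem=2, quantum used, demote→Q2. Q0=[] Q1=[P3,P4] Q2=[P1,P2]
t=30-33: P3@Q1 runs 3, rem=0, completes. Q0=[] Q1=[P4] Q2=[P1,P2]
t=33-35: P4@Q1 runs 2, rem=0, completes. Q0=[] Q1=[] Q2=[P1,P2]
t=35-40: P1@Q2 runs 5, rem=0, completes. Q0=[] Q1=[] Q2=[P2]
t=40-42: P2@Q2 runs 2, rem=0, completes. Q0=[] Q1=[] Q2=[]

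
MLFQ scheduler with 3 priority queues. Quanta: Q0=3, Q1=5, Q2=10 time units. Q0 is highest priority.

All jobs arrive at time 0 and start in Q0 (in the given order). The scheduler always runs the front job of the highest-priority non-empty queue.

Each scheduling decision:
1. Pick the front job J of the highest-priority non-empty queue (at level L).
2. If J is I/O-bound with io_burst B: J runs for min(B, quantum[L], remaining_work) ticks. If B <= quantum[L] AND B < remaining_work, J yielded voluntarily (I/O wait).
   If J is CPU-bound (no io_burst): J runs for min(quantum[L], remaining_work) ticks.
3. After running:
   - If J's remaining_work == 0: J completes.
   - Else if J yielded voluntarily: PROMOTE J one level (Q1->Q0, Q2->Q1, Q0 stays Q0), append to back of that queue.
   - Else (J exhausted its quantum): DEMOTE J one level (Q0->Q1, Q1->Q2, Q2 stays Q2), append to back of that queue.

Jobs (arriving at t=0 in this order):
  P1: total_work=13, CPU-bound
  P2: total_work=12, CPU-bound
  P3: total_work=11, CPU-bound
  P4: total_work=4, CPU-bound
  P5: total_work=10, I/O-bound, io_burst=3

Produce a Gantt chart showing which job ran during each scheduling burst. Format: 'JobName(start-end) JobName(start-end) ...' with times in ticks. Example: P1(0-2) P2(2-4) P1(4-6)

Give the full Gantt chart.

Answer: P1(0-3) P2(3-6) P3(6-9) P4(9-12) P5(12-15) P5(15-18) P5(18-21) P5(21-22) P1(22-27) P2(27-32) P3(32-37) P4(37-38) P1(38-43) P2(43-47) P3(47-50)

Derivation:
t=0-3: P1@Q0 runs 3, rem=10, quantum used, demote→Q1. Q0=[P2,P3,P4,P5] Q1=[P1] Q2=[]
t=3-6: P2@Q0 runs 3, rem=9, quantum used, demote→Q1. Q0=[P3,P4,P5] Q1=[P1,P2] Q2=[]
t=6-9: P3@Q0 runs 3, rem=8, quantum used, demote→Q1. Q0=[P4,P5] Q1=[P1,P2,P3] Q2=[]
t=9-12: P4@Q0 runs 3, rem=1, quantum used, demote→Q1. Q0=[P5] Q1=[P1,P2,P3,P4] Q2=[]
t=12-15: P5@Q0 runs 3, rem=7, I/O yield, promote→Q0. Q0=[P5] Q1=[P1,P2,P3,P4] Q2=[]
t=15-18: P5@Q0 runs 3, rem=4, I/O yield, promote→Q0. Q0=[P5] Q1=[P1,P2,P3,P4] Q2=[]
t=18-21: P5@Q0 runs 3, rem=1, I/O yield, promote→Q0. Q0=[P5] Q1=[P1,P2,P3,P4] Q2=[]
t=21-22: P5@Q0 runs 1, rem=0, completes. Q0=[] Q1=[P1,P2,P3,P4] Q2=[]
t=22-27: P1@Q1 runs 5, rem=5, quantum used, demote→Q2. Q0=[] Q1=[P2,P3,P4] Q2=[P1]
t=27-32: P2@Q1 runs 5, rem=4, quantum used, demote→Q2. Q0=[] Q1=[P3,P4] Q2=[P1,P2]
t=32-37: P3@Q1 runs 5, rem=3, quantum used, demote→Q2. Q0=[] Q1=[P4] Q2=[P1,P2,P3]
t=37-38: P4@Q1 runs 1, rem=0, completes. Q0=[] Q1=[] Q2=[P1,P2,P3]
t=38-43: P1@Q2 runs 5, rem=0, completes. Q0=[] Q1=[] Q2=[P2,P3]
t=43-47: P2@Q2 runs 4, rem=0, completes. Q0=[] Q1=[] Q2=[P3]
t=47-50: P3@Q2 runs 3, rem=0, completes. Q0=[] Q1=[] Q2=[]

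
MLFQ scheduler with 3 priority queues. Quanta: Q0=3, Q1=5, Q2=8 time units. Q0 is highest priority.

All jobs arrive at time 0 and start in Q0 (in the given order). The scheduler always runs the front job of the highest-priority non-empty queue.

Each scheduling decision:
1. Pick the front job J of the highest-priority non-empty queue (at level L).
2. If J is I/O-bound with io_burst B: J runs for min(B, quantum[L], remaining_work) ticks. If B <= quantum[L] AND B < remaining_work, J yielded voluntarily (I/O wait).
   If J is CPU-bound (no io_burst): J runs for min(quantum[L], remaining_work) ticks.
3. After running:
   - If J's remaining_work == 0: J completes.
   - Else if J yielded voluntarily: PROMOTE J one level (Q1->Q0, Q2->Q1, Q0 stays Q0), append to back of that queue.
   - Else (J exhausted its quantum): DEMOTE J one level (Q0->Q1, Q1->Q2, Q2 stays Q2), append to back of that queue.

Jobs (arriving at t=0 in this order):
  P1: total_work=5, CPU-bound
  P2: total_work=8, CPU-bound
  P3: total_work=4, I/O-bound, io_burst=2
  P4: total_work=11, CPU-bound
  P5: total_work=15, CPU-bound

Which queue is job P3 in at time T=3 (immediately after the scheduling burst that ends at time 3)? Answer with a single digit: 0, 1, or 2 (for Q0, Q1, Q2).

t=0-3: P1@Q0 runs 3, rem=2, quantum used, demote→Q1. Q0=[P2,P3,P4,P5] Q1=[P1] Q2=[]
t=3-6: P2@Q0 runs 3, rem=5, quantum used, demote→Q1. Q0=[P3,P4,P5] Q1=[P1,P2] Q2=[]
t=6-8: P3@Q0 runs 2, rem=2, I/O yield, promote→Q0. Q0=[P4,P5,P3] Q1=[P1,P2] Q2=[]
t=8-11: P4@Q0 runs 3, rem=8, quantum used, demote→Q1. Q0=[P5,P3] Q1=[P1,P2,P4] Q2=[]
t=11-14: P5@Q0 runs 3, rem=12, quantum used, demote→Q1. Q0=[P3] Q1=[P1,P2,P4,P5] Q2=[]
t=14-16: P3@Q0 runs 2, rem=0, completes. Q0=[] Q1=[P1,P2,P4,P5] Q2=[]
t=16-18: P1@Q1 runs 2, rem=0, completes. Q0=[] Q1=[P2,P4,P5] Q2=[]
t=18-23: P2@Q1 runs 5, rem=0, completes. Q0=[] Q1=[P4,P5] Q2=[]
t=23-28: P4@Q1 runs 5, rem=3, quantum used, demote→Q2. Q0=[] Q1=[P5] Q2=[P4]
t=28-33: P5@Q1 runs 5, rem=7, quantum used, demote→Q2. Q0=[] Q1=[] Q2=[P4,P5]
t=33-36: P4@Q2 runs 3, rem=0, completes. Q0=[] Q1=[] Q2=[P5]
t=36-43: P5@Q2 runs 7, rem=0, completes. Q0=[] Q1=[] Q2=[]

Answer: 0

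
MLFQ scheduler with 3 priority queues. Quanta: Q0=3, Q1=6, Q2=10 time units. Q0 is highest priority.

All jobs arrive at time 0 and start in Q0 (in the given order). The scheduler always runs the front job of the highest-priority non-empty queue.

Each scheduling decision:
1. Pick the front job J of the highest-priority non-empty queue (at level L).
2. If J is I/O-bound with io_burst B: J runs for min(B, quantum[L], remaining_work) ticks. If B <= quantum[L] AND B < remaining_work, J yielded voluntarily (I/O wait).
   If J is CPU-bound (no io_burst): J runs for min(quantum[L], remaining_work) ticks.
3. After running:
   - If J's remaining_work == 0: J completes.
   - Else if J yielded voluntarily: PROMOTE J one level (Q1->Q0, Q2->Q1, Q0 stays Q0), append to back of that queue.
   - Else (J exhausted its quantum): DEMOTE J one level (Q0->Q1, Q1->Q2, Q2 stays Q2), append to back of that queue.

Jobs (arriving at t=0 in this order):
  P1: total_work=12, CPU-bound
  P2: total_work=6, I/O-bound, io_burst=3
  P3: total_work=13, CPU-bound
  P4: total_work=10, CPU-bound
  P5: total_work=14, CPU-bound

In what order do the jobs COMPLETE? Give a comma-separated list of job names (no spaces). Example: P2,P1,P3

Answer: P2,P1,P3,P4,P5

Derivation:
t=0-3: P1@Q0 runs 3, rem=9, quantum used, demote→Q1. Q0=[P2,P3,P4,P5] Q1=[P1] Q2=[]
t=3-6: P2@Q0 runs 3, rem=3, I/O yield, promote→Q0. Q0=[P3,P4,P5,P2] Q1=[P1] Q2=[]
t=6-9: P3@Q0 runs 3, rem=10, quantum used, demote→Q1. Q0=[P4,P5,P2] Q1=[P1,P3] Q2=[]
t=9-12: P4@Q0 runs 3, rem=7, quantum used, demote→Q1. Q0=[P5,P2] Q1=[P1,P3,P4] Q2=[]
t=12-15: P5@Q0 runs 3, rem=11, quantum used, demote→Q1. Q0=[P2] Q1=[P1,P3,P4,P5] Q2=[]
t=15-18: P2@Q0 runs 3, rem=0, completes. Q0=[] Q1=[P1,P3,P4,P5] Q2=[]
t=18-24: P1@Q1 runs 6, rem=3, quantum used, demote→Q2. Q0=[] Q1=[P3,P4,P5] Q2=[P1]
t=24-30: P3@Q1 runs 6, rem=4, quantum used, demote→Q2. Q0=[] Q1=[P4,P5] Q2=[P1,P3]
t=30-36: P4@Q1 runs 6, rem=1, quantum used, demote→Q2. Q0=[] Q1=[P5] Q2=[P1,P3,P4]
t=36-42: P5@Q1 runs 6, rem=5, quantum used, demote→Q2. Q0=[] Q1=[] Q2=[P1,P3,P4,P5]
t=42-45: P1@Q2 runs 3, rem=0, completes. Q0=[] Q1=[] Q2=[P3,P4,P5]
t=45-49: P3@Q2 runs 4, rem=0, completes. Q0=[] Q1=[] Q2=[P4,P5]
t=49-50: P4@Q2 runs 1, rem=0, completes. Q0=[] Q1=[] Q2=[P5]
t=50-55: P5@Q2 runs 5, rem=0, completes. Q0=[] Q1=[] Q2=[]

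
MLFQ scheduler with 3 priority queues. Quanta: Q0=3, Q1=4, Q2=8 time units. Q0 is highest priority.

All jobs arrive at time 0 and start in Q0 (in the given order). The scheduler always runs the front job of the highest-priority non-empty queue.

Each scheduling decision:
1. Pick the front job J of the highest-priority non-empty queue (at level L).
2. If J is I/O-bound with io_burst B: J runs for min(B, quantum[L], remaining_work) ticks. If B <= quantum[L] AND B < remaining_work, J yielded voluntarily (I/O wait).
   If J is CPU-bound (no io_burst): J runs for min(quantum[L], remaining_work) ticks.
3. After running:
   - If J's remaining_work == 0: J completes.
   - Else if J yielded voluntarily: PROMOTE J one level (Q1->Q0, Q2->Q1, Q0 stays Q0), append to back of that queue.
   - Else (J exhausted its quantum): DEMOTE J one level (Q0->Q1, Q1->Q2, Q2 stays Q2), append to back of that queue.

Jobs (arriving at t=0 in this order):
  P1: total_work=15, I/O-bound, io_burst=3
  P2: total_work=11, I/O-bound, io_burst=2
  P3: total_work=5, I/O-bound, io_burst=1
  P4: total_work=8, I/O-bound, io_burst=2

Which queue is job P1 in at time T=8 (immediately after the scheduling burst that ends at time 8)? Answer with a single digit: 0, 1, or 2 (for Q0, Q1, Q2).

Answer: 0

Derivation:
t=0-3: P1@Q0 runs 3, rem=12, I/O yield, promote→Q0. Q0=[P2,P3,P4,P1] Q1=[] Q2=[]
t=3-5: P2@Q0 runs 2, rem=9, I/O yield, promote→Q0. Q0=[P3,P4,P1,P2] Q1=[] Q2=[]
t=5-6: P3@Q0 runs 1, rem=4, I/O yield, promote→Q0. Q0=[P4,P1,P2,P3] Q1=[] Q2=[]
t=6-8: P4@Q0 runs 2, rem=6, I/O yield, promote→Q0. Q0=[P1,P2,P3,P4] Q1=[] Q2=[]
t=8-11: P1@Q0 runs 3, rem=9, I/O yield, promote→Q0. Q0=[P2,P3,P4,P1] Q1=[] Q2=[]
t=11-13: P2@Q0 runs 2, rem=7, I/O yield, promote→Q0. Q0=[P3,P4,P1,P2] Q1=[] Q2=[]
t=13-14: P3@Q0 runs 1, rem=3, I/O yield, promote→Q0. Q0=[P4,P1,P2,P3] Q1=[] Q2=[]
t=14-16: P4@Q0 runs 2, rem=4, I/O yield, promote→Q0. Q0=[P1,P2,P3,P4] Q1=[] Q2=[]
t=16-19: P1@Q0 runs 3, rem=6, I/O yield, promote→Q0. Q0=[P2,P3,P4,P1] Q1=[] Q2=[]
t=19-21: P2@Q0 runs 2, rem=5, I/O yield, promote→Q0. Q0=[P3,P4,P1,P2] Q1=[] Q2=[]
t=21-22: P3@Q0 runs 1, rem=2, I/O yield, promote→Q0. Q0=[P4,P1,P2,P3] Q1=[] Q2=[]
t=22-24: P4@Q0 runs 2, rem=2, I/O yield, promote→Q0. Q0=[P1,P2,P3,P4] Q1=[] Q2=[]
t=24-27: P1@Q0 runs 3, rem=3, I/O yield, promote→Q0. Q0=[P2,P3,P4,P1] Q1=[] Q2=[]
t=27-29: P2@Q0 runs 2, rem=3, I/O yield, promote→Q0. Q0=[P3,P4,P1,P2] Q1=[] Q2=[]
t=29-30: P3@Q0 runs 1, rem=1, I/O yield, promote→Q0. Q0=[P4,P1,P2,P3] Q1=[] Q2=[]
t=30-32: P4@Q0 runs 2, rem=0, completes. Q0=[P1,P2,P3] Q1=[] Q2=[]
t=32-35: P1@Q0 runs 3, rem=0, completes. Q0=[P2,P3] Q1=[] Q2=[]
t=35-37: P2@Q0 runs 2, rem=1, I/O yield, promote→Q0. Q0=[P3,P2] Q1=[] Q2=[]
t=37-38: P3@Q0 runs 1, rem=0, completes. Q0=[P2] Q1=[] Q2=[]
t=38-39: P2@Q0 runs 1, rem=0, completes. Q0=[] Q1=[] Q2=[]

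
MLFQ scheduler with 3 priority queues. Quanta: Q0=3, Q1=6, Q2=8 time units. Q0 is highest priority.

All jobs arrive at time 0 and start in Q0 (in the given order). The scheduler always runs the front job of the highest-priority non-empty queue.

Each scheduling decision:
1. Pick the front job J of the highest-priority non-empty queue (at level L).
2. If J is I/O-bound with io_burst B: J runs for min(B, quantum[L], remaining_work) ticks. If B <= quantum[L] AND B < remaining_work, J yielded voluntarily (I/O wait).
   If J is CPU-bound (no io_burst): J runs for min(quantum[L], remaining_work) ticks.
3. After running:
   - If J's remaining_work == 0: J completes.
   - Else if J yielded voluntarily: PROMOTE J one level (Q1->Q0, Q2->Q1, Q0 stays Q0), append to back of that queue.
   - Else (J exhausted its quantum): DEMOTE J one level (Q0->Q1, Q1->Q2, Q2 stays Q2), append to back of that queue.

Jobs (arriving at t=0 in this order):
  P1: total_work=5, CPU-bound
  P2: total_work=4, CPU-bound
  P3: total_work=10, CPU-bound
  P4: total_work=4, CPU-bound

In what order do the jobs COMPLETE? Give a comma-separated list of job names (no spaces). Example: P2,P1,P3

t=0-3: P1@Q0 runs 3, rem=2, quantum used, demote→Q1. Q0=[P2,P3,P4] Q1=[P1] Q2=[]
t=3-6: P2@Q0 runs 3, rem=1, quantum used, demote→Q1. Q0=[P3,P4] Q1=[P1,P2] Q2=[]
t=6-9: P3@Q0 runs 3, rem=7, quantum used, demote→Q1. Q0=[P4] Q1=[P1,P2,P3] Q2=[]
t=9-12: P4@Q0 runs 3, rem=1, quantum used, demote→Q1. Q0=[] Q1=[P1,P2,P3,P4] Q2=[]
t=12-14: P1@Q1 runs 2, rem=0, completes. Q0=[] Q1=[P2,P3,P4] Q2=[]
t=14-15: P2@Q1 runs 1, rem=0, completes. Q0=[] Q1=[P3,P4] Q2=[]
t=15-21: P3@Q1 runs 6, rem=1, quantum used, demote→Q2. Q0=[] Q1=[P4] Q2=[P3]
t=21-22: P4@Q1 runs 1, rem=0, completes. Q0=[] Q1=[] Q2=[P3]
t=22-23: P3@Q2 runs 1, rem=0, completes. Q0=[] Q1=[] Q2=[]

Answer: P1,P2,P4,P3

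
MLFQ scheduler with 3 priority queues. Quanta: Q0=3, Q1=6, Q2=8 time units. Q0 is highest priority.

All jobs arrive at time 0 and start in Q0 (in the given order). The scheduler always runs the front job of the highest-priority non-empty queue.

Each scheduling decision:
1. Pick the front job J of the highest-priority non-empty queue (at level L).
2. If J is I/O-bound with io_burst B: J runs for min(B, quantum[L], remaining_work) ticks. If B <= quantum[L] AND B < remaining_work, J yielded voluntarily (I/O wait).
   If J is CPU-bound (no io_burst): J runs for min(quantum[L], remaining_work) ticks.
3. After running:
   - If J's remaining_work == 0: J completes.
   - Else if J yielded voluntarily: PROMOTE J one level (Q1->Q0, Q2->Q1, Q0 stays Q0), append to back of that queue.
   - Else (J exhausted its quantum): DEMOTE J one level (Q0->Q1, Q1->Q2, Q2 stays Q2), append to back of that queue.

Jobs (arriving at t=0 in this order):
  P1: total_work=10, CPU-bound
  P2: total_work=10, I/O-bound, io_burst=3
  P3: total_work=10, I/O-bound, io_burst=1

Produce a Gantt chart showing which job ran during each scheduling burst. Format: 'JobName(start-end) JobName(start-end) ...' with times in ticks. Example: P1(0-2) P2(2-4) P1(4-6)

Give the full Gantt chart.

Answer: P1(0-3) P2(3-6) P3(6-7) P2(7-10) P3(10-11) P2(11-14) P3(14-15) P2(15-16) P3(16-17) P3(17-18) P3(18-19) P3(19-20) P3(20-21) P3(21-22) P3(22-23) P1(23-29) P1(29-30)

Derivation:
t=0-3: P1@Q0 runs 3, rem=7, quantum used, demote→Q1. Q0=[P2,P3] Q1=[P1] Q2=[]
t=3-6: P2@Q0 runs 3, rem=7, I/O yield, promote→Q0. Q0=[P3,P2] Q1=[P1] Q2=[]
t=6-7: P3@Q0 runs 1, rem=9, I/O yield, promote→Q0. Q0=[P2,P3] Q1=[P1] Q2=[]
t=7-10: P2@Q0 runs 3, rem=4, I/O yield, promote→Q0. Q0=[P3,P2] Q1=[P1] Q2=[]
t=10-11: P3@Q0 runs 1, rem=8, I/O yield, promote→Q0. Q0=[P2,P3] Q1=[P1] Q2=[]
t=11-14: P2@Q0 runs 3, rem=1, I/O yield, promote→Q0. Q0=[P3,P2] Q1=[P1] Q2=[]
t=14-15: P3@Q0 runs 1, rem=7, I/O yield, promote→Q0. Q0=[P2,P3] Q1=[P1] Q2=[]
t=15-16: P2@Q0 runs 1, rem=0, completes. Q0=[P3] Q1=[P1] Q2=[]
t=16-17: P3@Q0 runs 1, rem=6, I/O yield, promote→Q0. Q0=[P3] Q1=[P1] Q2=[]
t=17-18: P3@Q0 runs 1, rem=5, I/O yield, promote→Q0. Q0=[P3] Q1=[P1] Q2=[]
t=18-19: P3@Q0 runs 1, rem=4, I/O yield, promote→Q0. Q0=[P3] Q1=[P1] Q2=[]
t=19-20: P3@Q0 runs 1, rem=3, I/O yield, promote→Q0. Q0=[P3] Q1=[P1] Q2=[]
t=20-21: P3@Q0 runs 1, rem=2, I/O yield, promote→Q0. Q0=[P3] Q1=[P1] Q2=[]
t=21-22: P3@Q0 runs 1, rem=1, I/O yield, promote→Q0. Q0=[P3] Q1=[P1] Q2=[]
t=22-23: P3@Q0 runs 1, rem=0, completes. Q0=[] Q1=[P1] Q2=[]
t=23-29: P1@Q1 runs 6, rem=1, quantum used, demote→Q2. Q0=[] Q1=[] Q2=[P1]
t=29-30: P1@Q2 runs 1, rem=0, completes. Q0=[] Q1=[] Q2=[]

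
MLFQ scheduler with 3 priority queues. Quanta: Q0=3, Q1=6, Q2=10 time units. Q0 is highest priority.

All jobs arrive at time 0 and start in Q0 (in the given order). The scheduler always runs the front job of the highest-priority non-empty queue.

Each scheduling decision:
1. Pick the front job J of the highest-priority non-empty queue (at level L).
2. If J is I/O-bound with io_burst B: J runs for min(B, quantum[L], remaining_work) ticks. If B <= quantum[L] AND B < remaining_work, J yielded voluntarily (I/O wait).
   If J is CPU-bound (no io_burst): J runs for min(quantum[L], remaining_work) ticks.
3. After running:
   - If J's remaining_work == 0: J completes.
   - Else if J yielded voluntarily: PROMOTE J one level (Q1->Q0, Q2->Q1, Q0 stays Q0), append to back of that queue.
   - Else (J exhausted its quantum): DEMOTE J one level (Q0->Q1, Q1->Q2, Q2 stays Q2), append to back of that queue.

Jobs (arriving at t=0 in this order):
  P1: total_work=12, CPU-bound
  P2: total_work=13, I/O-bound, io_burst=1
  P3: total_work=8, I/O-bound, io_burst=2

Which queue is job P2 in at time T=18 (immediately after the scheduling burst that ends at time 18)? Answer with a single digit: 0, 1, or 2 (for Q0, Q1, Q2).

t=0-3: P1@Q0 runs 3, rem=9, quantum used, demote→Q1. Q0=[P2,P3] Q1=[P1] Q2=[]
t=3-4: P2@Q0 runs 1, rem=12, I/O yield, promote→Q0. Q0=[P3,P2] Q1=[P1] Q2=[]
t=4-6: P3@Q0 runs 2, rem=6, I/O yield, promote→Q0. Q0=[P2,P3] Q1=[P1] Q2=[]
t=6-7: P2@Q0 runs 1, rem=11, I/O yield, promote→Q0. Q0=[P3,P2] Q1=[P1] Q2=[]
t=7-9: P3@Q0 runs 2, rem=4, I/O yield, promote→Q0. Q0=[P2,P3] Q1=[P1] Q2=[]
t=9-10: P2@Q0 runs 1, rem=10, I/O yield, promote→Q0. Q0=[P3,P2] Q1=[P1] Q2=[]
t=10-12: P3@Q0 runs 2, rem=2, I/O yield, promote→Q0. Q0=[P2,P3] Q1=[P1] Q2=[]
t=12-13: P2@Q0 runs 1, rem=9, I/O yield, promote→Q0. Q0=[P3,P2] Q1=[P1] Q2=[]
t=13-15: P3@Q0 runs 2, rem=0, completes. Q0=[P2] Q1=[P1] Q2=[]
t=15-16: P2@Q0 runs 1, rem=8, I/O yield, promote→Q0. Q0=[P2] Q1=[P1] Q2=[]
t=16-17: P2@Q0 runs 1, rem=7, I/O yield, promote→Q0. Q0=[P2] Q1=[P1] Q2=[]
t=17-18: P2@Q0 runs 1, rem=6, I/O yield, promote→Q0. Q0=[P2] Q1=[P1] Q2=[]
t=18-19: P2@Q0 runs 1, rem=5, I/O yield, promote→Q0. Q0=[P2] Q1=[P1] Q2=[]
t=19-20: P2@Q0 runs 1, rem=4, I/O yield, promote→Q0. Q0=[P2] Q1=[P1] Q2=[]
t=20-21: P2@Q0 runs 1, rem=3, I/O yield, promote→Q0. Q0=[P2] Q1=[P1] Q2=[]
t=21-22: P2@Q0 runs 1, rem=2, I/O yield, promote→Q0. Q0=[P2] Q1=[P1] Q2=[]
t=22-23: P2@Q0 runs 1, rem=1, I/O yield, promote→Q0. Q0=[P2] Q1=[P1] Q2=[]
t=23-24: P2@Q0 runs 1, rem=0, completes. Q0=[] Q1=[P1] Q2=[]
t=24-30: P1@Q1 runs 6, rem=3, quantum used, demote→Q2. Q0=[] Q1=[] Q2=[P1]
t=30-33: P1@Q2 runs 3, rem=0, completes. Q0=[] Q1=[] Q2=[]

Answer: 0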